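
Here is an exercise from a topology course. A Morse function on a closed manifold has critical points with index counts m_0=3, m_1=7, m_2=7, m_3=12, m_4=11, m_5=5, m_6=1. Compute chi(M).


Morse theory: chi(M) = sum_k (-1)^k m_k where m_k = #(index-k critical points).
= (3) + (-7) + (7) + (-12) + (11) + (-5) + (1) = -2

-2


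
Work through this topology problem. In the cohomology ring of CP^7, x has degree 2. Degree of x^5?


|x| = 2 in H^*(CP^n).
|x^5| = 5 * |x| = 5 * 2 = 10

10


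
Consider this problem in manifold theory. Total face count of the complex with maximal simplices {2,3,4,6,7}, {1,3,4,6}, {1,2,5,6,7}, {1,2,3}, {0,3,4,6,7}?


Each maximal simplex on m vertices has 2^m - 1 nonempty faces.
Take the union (dedupe shared faces).
Total distinct faces = 78

78


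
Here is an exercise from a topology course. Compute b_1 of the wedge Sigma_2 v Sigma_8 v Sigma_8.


For a wedge X v Y: reduced H_k(X v Y) = H_k(X) + H_k(Y).
Each Sigma_g contributes b_1 = 2g.
b_1 = 4 + 16 + 16 = 36

36


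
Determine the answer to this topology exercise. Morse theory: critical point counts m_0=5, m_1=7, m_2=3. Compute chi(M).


Morse theory: chi(M) = sum_k (-1)^k m_k where m_k = #(index-k critical points).
= (5) + (-7) + (3) = 1

1


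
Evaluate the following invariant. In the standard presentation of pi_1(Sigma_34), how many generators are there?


Standard presentation: pi_1(Sigma_g) = <a_1,b_1,...,a_g,b_g | [a_1,b_1]...[a_g,b_g] = 1>.
Number of generators = 2g = 2*34 = 68

68


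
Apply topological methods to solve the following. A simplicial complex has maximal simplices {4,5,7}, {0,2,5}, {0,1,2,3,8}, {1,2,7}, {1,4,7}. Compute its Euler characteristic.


Enumerate all faces; f-vector: f_0=8, f_1=18, f_2=14, f_3=5, f_4=1.
chi = sum (-1)^k f_k = 0

0


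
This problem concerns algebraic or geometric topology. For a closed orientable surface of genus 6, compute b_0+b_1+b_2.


For Sigma_6: b_0 = 1, b_1 = 2g = 12, b_2 = 1.
Total = 1 + 12 + 1 = 14

14


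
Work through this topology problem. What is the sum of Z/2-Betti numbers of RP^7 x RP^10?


dim H^*(RP^n; Z/2) = n+1 (one Z/2 in each degree 0..n).
Total Betti number is multiplicative.
Total = (7+1) * (10+1) = 8 * 11 = 88

88


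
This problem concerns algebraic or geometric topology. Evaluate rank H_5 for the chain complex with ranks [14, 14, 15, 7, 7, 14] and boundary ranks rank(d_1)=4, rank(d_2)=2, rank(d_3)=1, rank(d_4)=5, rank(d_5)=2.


rank H_k = rank(ker d_k) - rank(im d_{k+1}).
rank(ker d_5) = rank(C_5) - rank(d_5) = 14 - 2 = 12.
rank(im d_{5+1}) = 0.
rank H_5 = 12 - 0 = 12

12


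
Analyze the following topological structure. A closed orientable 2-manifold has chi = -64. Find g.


chi = 2 - 2g for closed orientable surfaces.
-64 = 2 - 2g
2g = 2 - (-64) = 66
g = 33

33


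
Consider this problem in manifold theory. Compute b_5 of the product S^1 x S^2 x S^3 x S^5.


Each S^d has Poincare polynomial 1 + t^d.
The product S^1 x S^2 x S^3 x S^5 has Poincare polynomial prod(1+t^d_i).
Expanding: b_0=1, b_1=1, b_2=1, b_3=2, b_4=1, b_5=2, b_6=2, b_7=1, b_8=2, b_9=1, b_10=1, b_11=1.
b_5 = 2

2


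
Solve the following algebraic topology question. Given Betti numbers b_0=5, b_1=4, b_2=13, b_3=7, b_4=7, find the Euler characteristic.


chi = sum_k (-1)^k b_k.
= (5) + (-4) + (13) + (-7) + (7)
= 14

14


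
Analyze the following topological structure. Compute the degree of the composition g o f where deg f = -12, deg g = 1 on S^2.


Degree is multiplicative under composition: deg(g o f) = deg(g) * deg(f).
= 1 * -12 = -12

-12


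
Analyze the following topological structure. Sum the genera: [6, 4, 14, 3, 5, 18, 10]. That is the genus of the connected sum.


Genus is additive under connected sum of orientable surfaces.
g = 6 + 4 + 14 + 3 + 5 + 18 + 10 = 60

60


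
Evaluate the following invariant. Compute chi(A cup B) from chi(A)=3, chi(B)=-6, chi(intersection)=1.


chi(A cup B) = chi(A) + chi(B) - chi(A cap B)
= 3 + (-6) - (1)
= -4

-4


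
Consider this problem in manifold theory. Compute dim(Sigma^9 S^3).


Each suspension raises dimension by 1: Sigma S^n = S^{n+1}.
Sigma^9 S^3 = S^{3+9} = S^12

12


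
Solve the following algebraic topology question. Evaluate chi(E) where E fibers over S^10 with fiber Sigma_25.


chi(S^10) = 2 (n even), chi(Sigma_25) = 2 - 2*25 = -48.
chi(E) = 2 * (-48) = -96

-96


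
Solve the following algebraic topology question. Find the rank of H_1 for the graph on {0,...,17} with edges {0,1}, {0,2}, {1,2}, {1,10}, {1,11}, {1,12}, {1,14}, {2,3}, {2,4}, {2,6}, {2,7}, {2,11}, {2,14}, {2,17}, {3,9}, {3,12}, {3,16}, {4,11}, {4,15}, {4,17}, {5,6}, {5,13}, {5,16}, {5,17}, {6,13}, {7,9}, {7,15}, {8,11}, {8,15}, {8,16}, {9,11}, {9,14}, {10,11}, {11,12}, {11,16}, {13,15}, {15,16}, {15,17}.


b_1 = E - V + (number of components).
E = 38, V = 18, components = 1.
b_1 = 38 - 18 + 1 = 21

21


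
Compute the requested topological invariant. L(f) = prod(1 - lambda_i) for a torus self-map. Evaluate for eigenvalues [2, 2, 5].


For a torus self-map: L(f) = det(I - A) where A acts on H_1.
L(f) = (1-2) * (1-2) * (1-5) = -1 * -1 * -4 = -4

-4


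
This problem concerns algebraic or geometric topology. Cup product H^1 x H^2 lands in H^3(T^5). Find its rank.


Cup product: H^p x H^q -> H^{p+q}; here p+q = 1+2 = 3.
rank H^k(T^n) = C(n,k).
C(5,3) = 10

10


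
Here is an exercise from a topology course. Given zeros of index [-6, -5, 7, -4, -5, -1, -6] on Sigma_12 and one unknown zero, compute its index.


Poincare-Hopf: sum of indices = chi(M).
chi(Sigma_12) = 2 - 2*12 = -22.
Sum of known indices = -20.
x = chi - (sum known) = -22 - (-20) = -2

-2


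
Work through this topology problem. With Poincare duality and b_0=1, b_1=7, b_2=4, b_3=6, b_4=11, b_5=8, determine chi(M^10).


By Poincare duality b_k = b_{10-k}, so full Betti numbers: b_0=1, b_1=7, b_2=4, b_3=6, b_4=11, b_5=8, b_6=11, b_7=6, b_8=4, b_9=7, b_10=1.
chi = sum (-1)^k b_k = -2

-2


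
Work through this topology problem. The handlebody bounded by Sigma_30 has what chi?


A genus-g handlebody deformation retracts to a wedge of g circles.
chi(vee_g S^1) = 1 - g.
chi(H_30) = 1 - 30 = -29

-29


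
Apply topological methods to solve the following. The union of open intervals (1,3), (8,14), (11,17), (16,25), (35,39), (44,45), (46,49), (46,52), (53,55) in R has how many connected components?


Sort and merge overlapping open intervals.
Merged: (1,3), (8,25), (35,39), (44,45), (46,52), (53,55).
Number of components = 6

6


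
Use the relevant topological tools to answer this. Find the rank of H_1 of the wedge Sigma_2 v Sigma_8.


For a wedge: H_1(A v B) = H_1(A) + H_1(B).
b_1(Sigma_2) = 4, b_1(Sigma_8) = 16.
b_1 = 4 + 16 = 20

20


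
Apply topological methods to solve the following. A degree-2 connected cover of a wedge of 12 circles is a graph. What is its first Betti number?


Nielsen-Schreier: an index-n subgroup of F_r is free of rank 1 + n(r-1).
Equivalently: chi(cover) = n*chi(base); chi(vee_r S^1) = 1 - 12 = -11.
chi(E) = 2*(-11) = -22; rank = 1 - chi(E) = 1 - (-22) = 23.
rank = 1 + 2*(12-1) = 1 + 22 = 23

23


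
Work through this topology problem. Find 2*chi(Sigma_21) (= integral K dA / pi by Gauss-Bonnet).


Gauss-Bonnet: integral K dA = 2*pi*chi(M).
chi(Sigma_21) = 2 - 2*21 = -40.
(integral K dA)/pi = 2*chi = 2*(-40) = -80

-80


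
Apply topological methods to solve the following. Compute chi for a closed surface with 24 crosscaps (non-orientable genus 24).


For a non-orientable closed surface with k crosscaps: chi = 2 - k.
Here k = 24.
chi = 2 - 24 = -22

-22


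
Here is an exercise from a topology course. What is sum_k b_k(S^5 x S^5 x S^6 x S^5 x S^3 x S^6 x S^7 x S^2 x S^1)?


Total Betti number is multiplicative under products.
Each S^d (d>=1) has total Betti number 2.
There are 9 sphere factors.
Total = 2^9 = 512

512


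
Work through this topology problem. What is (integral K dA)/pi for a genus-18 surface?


Gauss-Bonnet: integral K dA = 2*pi*chi(M).
chi(Sigma_18) = 2 - 2*18 = -34.
(integral K dA)/pi = 2*chi = 2*(-34) = -68

-68


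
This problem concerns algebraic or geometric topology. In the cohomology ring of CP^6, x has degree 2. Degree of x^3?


|x| = 2 in H^*(CP^n).
|x^3| = 3 * |x| = 3 * 2 = 6

6


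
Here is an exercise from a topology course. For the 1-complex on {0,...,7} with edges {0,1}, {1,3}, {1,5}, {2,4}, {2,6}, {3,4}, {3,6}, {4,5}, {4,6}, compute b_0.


Run DFS/union-find over 8 vertices.
V = 8, E = 9.
Number of components = 2

2


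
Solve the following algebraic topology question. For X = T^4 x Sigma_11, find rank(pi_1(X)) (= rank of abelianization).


pi_1(A x B) = pi_1(A) x pi_1(B); rank of abelianization = b_1.
b_1(T^4) = 4, b_1(Sigma_11) = 2*11 = 22.
b_1(product) = 4 + 22 = 26

26


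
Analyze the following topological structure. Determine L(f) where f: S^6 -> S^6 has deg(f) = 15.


On S^6: L(f) = tr(f_0*) + (-1)^6 tr(f_6*) = 1 + (-1)^6 * deg(f).
L(f) = 1 + (-1)^6 * 15 = 1 + 15 = 16

16


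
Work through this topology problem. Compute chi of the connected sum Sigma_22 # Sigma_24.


chi(Sigma_22) = 2 - 2*22 = -42
chi(Sigma_24) = 2 - 2*24 = -46
For surfaces: chi(A#B) = chi(A) + chi(B) - 2.
chi = -42 + -46 - 2 = -90

-90


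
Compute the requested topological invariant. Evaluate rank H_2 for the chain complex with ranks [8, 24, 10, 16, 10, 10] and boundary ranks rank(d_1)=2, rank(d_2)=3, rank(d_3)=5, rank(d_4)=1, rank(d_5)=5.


rank H_k = rank(ker d_k) - rank(im d_{k+1}).
rank(ker d_2) = rank(C_2) - rank(d_2) = 10 - 3 = 7.
rank(im d_{2+1}) = 5.
rank H_2 = 7 - 5 = 2

2


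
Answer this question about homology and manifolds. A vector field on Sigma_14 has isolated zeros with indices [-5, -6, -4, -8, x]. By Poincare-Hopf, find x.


Poincare-Hopf: sum of indices = chi(M).
chi(Sigma_14) = 2 - 2*14 = -26.
Sum of known indices = -23.
x = chi - (sum known) = -26 - (-23) = -3

-3


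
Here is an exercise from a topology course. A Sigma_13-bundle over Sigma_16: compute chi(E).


For a fiber bundle F -> E -> B (with CW structure): chi(E) = chi(B) * chi(F).
chi(Sigma_16) = -30, chi(Sigma_13) = -24.
chi(E) = (-30) * (-24) = 720

720


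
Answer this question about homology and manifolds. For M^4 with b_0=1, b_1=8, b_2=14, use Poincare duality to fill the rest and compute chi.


By Poincare duality b_k = b_{4-k}, so full Betti numbers: b_0=1, b_1=8, b_2=14, b_3=8, b_4=1.
chi = sum (-1)^k b_k = 0

0


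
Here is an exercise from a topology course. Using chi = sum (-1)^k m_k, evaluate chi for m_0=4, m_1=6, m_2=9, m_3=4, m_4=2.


Morse theory: chi(M) = sum_k (-1)^k m_k where m_k = #(index-k critical points).
= (4) + (-6) + (9) + (-4) + (2) = 5

5


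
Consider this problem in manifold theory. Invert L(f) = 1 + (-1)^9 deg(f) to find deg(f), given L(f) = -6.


L(f) = 1 + (-1)^9 deg(f) on S^9.
-6 = 1 + (-1)^9 * deg(f)
(-1)^9 * deg(f) = -7
deg(f) = 7

7


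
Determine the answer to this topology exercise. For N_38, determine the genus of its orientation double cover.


chi(N_38) = 2 - 38 = -36.
Double cover: chi(Sigma_g) = 2 * chi(N_38) = 2*(-36) = -72.
2 - 2g = -72, so g = (2 - (-72))/2 = 74/2 = 37

37


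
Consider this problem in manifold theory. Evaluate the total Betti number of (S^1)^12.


b_k(T^12) = C(12,k), so the sum over k is sum_k C(12,k) = 2^12.
Total = 2^12 = 4096

4096


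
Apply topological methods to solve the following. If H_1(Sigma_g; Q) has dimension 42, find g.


For a closed orientable surface: b_1 = 2g.
42 = 2g
g = 42 / 2 = 21

21


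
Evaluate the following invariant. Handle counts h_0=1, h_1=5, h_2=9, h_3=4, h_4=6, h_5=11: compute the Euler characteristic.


Handles of index k contribute (-1)^k to chi (same as CW cells).
chi = (1) + (-5) + (9) + (-4) + (6) + (-11) = -4

-4


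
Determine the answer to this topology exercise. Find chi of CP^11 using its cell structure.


CP^11 has one cell in each even dimension 0, 2, ..., 2*11 (11+1 cells total).
All cells are even-dimensional, so chi = number of cells.
chi = 11 + 1 = 12

12


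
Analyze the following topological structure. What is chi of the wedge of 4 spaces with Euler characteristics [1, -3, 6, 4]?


chi(A v B) = chi(A) + chi(B) - 1 (one point identified).
For 4 spaces: chi = (sum chi_i) - (4 - 1).
sum = 8; chi = 8 - 3 = 5

5


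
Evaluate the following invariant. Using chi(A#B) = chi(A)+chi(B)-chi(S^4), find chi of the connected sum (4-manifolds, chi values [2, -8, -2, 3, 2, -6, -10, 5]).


For n-manifolds: chi(A#B) = chi(A) + chi(B) - chi(S^4).
chi(S^4) = 1 + (-1)^4 = 2.
chi(#) = (sum chi_i) - (8-1)*chi(S^4) = -14 - 7*2 = -28

-28


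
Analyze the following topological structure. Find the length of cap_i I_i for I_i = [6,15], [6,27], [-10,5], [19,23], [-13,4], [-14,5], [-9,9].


Intersection = [max(a_i), min(b_i)] = [19, 4].
Since 19 > 4, the intersection is empty.
Length = 0

0


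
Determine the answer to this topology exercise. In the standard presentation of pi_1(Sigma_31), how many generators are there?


Standard presentation: pi_1(Sigma_g) = <a_1,b_1,...,a_g,b_g | [a_1,b_1]...[a_g,b_g] = 1>.
Number of generators = 2g = 2*31 = 62

62


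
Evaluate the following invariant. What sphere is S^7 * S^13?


Join of spheres: S^m * S^n = S^{m+n+1}.
dim = 7 + 13 + 1 = 21

21


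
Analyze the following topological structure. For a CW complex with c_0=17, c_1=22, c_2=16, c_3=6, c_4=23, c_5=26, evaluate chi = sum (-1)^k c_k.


chi = sum_k (-1)^k c_k.
= (-1)^0*17 + (-1)^1*22 + (-1)^2*16 + (-1)^3*6 + (-1)^4*23 + (-1)^5*26
= (17) + (-22) + (16) + (-6) + (23) + (-26)
= 2

2


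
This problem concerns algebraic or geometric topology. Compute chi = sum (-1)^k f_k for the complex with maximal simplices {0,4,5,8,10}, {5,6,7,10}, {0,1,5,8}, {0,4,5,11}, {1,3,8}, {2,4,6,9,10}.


Enumerate all faces; f-vector: f_0=12, f_1=31, f_2=31, f_3=13, f_4=2.
chi = sum (-1)^k f_k = 1

1


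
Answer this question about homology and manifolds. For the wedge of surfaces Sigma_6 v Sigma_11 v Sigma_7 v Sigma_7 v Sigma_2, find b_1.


For a wedge X v Y: reduced H_k(X v Y) = H_k(X) + H_k(Y).
Each Sigma_g contributes b_1 = 2g.
b_1 = 12 + 22 + 14 + 14 + 4 = 66

66


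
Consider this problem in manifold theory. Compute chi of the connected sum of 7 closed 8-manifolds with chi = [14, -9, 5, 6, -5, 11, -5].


For n-manifolds: chi(A#B) = chi(A) + chi(B) - chi(S^8).
chi(S^8) = 1 + (-1)^8 = 2.
chi(#) = (sum chi_i) - (7-1)*chi(S^8) = 17 - 6*2 = 5

5


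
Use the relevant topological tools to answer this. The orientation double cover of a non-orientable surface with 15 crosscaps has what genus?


chi(N_15) = 2 - 15 = -13.
Double cover: chi(Sigma_g) = 2 * chi(N_15) = 2*(-13) = -26.
2 - 2g = -26, so g = (2 - (-26))/2 = 28/2 = 14

14


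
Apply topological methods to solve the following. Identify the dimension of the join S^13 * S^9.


Join of spheres: S^m * S^n = S^{m+n+1}.
dim = 13 + 9 + 1 = 23

23


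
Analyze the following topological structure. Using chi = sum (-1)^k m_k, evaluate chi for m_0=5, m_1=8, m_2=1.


Morse theory: chi(M) = sum_k (-1)^k m_k where m_k = #(index-k critical points).
= (5) + (-8) + (1) = -2

-2


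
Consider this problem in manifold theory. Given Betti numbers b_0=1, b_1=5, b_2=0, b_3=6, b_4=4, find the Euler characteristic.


chi = sum_k (-1)^k b_k.
= (1) + (-5) + (0) + (-6) + (4)
= -6

-6


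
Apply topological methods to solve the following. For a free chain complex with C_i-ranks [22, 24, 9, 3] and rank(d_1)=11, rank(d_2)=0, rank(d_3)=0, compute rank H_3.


rank H_k = rank(ker d_k) - rank(im d_{k+1}).
rank(ker d_3) = rank(C_3) - rank(d_3) = 3 - 0 = 3.
rank(im d_{3+1}) = 0.
rank H_3 = 3 - 0 = 3

3


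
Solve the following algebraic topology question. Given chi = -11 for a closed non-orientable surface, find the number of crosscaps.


chi = 2 - k for closed non-orientable surfaces with k crosscaps.
-11 = 2 - k
k = 2 - (-11) = 13

13


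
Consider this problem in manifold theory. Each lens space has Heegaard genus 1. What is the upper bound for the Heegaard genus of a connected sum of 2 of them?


Heegaard genus satisfies g(A#B) <= g(A) + g(B).
Each lens space has g = 1.
Upper bound: 2 * 1 = 2

2


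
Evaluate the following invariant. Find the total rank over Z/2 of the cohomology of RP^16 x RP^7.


dim H^*(RP^n; Z/2) = n+1 (one Z/2 in each degree 0..n).
Total Betti number is multiplicative.
Total = (16+1) * (7+1) = 17 * 8 = 136

136


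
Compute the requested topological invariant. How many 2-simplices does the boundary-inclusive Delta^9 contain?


Delta^9 has 9+1 vertices. A 2-face is a choice of 2+1 vertices.
f_2 = C(9+1, 2+1) = C(10,3) = 120

120


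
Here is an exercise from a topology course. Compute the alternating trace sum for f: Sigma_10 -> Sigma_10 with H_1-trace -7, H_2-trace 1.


L(f) = tr(f_0*) - tr(f_1*) + tr(f_2*).
= 1 - (-7) + (1)
= 9

9


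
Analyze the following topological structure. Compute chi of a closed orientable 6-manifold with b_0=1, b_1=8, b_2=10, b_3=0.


By Poincare duality b_k = b_{6-k}, so full Betti numbers: b_0=1, b_1=8, b_2=10, b_3=0, b_4=10, b_5=8, b_6=1.
chi = sum (-1)^k b_k = 6

6


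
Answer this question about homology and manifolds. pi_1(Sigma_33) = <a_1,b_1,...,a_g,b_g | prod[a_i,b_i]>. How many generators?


Standard presentation: pi_1(Sigma_g) = <a_1,b_1,...,a_g,b_g | [a_1,b_1]...[a_g,b_g] = 1>.
Number of generators = 2g = 2*33 = 66

66


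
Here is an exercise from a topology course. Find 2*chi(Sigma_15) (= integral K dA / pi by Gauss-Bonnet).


Gauss-Bonnet: integral K dA = 2*pi*chi(M).
chi(Sigma_15) = 2 - 2*15 = -28.
(integral K dA)/pi = 2*chi = 2*(-28) = -56

-56


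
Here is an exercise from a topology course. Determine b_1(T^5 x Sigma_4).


pi_1(A x B) = pi_1(A) x pi_1(B); rank of abelianization = b_1.
b_1(T^5) = 5, b_1(Sigma_4) = 2*4 = 8.
b_1(product) = 5 + 8 = 13

13


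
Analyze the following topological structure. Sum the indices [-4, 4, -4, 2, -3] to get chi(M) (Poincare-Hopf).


Poincare-Hopf: chi(M) = sum of indices of zeros.
chi = (-4) + (4) + (-4) + (2) + (-3) = -5

-5


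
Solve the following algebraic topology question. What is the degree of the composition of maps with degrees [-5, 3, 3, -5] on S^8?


Degree is multiplicative: deg(composition) = product of degrees.
= (-5) * (3) * (3) * (-5) = 225

225


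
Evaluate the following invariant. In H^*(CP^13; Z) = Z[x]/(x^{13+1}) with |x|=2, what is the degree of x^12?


|x| = 2 in H^*(CP^n).
|x^12| = 12 * |x| = 12 * 2 = 24

24


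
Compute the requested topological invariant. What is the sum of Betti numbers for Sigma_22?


For Sigma_22: b_0 = 1, b_1 = 2g = 44, b_2 = 1.
Total = 1 + 44 + 1 = 46

46


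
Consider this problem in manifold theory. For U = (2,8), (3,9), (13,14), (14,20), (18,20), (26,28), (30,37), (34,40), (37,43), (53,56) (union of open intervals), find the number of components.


Sort and merge overlapping open intervals.
Merged: (2,9), (13,14), (14,20), (26,28), (30,43), (53,56).
Number of components = 6

6


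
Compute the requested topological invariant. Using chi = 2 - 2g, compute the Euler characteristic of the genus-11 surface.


For a closed orientable surface of genus g: chi = 2 - 2g.
Here g = 11.
chi = 2 - 2*11 = 2 - 22 = -20

-20


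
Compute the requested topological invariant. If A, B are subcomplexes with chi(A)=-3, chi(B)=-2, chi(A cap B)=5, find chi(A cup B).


chi(A cup B) = chi(A) + chi(B) - chi(A cap B)
= -3 + (-2) - (5)
= -10

-10


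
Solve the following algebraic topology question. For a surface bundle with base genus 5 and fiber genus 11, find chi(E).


For a fiber bundle F -> E -> B (with CW structure): chi(E) = chi(B) * chi(F).
chi(Sigma_5) = -8, chi(Sigma_11) = -20.
chi(E) = (-8) * (-20) = 160

160


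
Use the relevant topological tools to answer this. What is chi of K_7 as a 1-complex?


K_7: V = 7, E = C(7,2) = 21.
chi = V - E = 7 - 21 = -14

-14


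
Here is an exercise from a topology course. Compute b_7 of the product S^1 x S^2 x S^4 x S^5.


Each S^d has Poincare polynomial 1 + t^d.
The product S^1 x S^2 x S^4 x S^5 has Poincare polynomial prod(1+t^d_i).
Expanding: b_0=1, b_1=1, b_2=1, b_3=1, b_4=1, b_5=2, b_6=2, b_7=2, b_8=1, b_9=1, b_10=1, b_11=1, b_12=1.
b_7 = 2

2


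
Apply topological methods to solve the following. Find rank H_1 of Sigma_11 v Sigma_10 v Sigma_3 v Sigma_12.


For a wedge X v Y: reduced H_k(X v Y) = H_k(X) + H_k(Y).
Each Sigma_g contributes b_1 = 2g.
b_1 = 22 + 20 + 6 + 24 = 72

72


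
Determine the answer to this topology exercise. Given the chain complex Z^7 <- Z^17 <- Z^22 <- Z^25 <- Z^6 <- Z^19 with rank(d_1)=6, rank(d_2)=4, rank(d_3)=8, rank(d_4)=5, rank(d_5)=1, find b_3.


rank H_k = rank(ker d_k) - rank(im d_{k+1}).
rank(ker d_3) = rank(C_3) - rank(d_3) = 25 - 8 = 17.
rank(im d_{3+1}) = 5.
rank H_3 = 17 - 5 = 12

12


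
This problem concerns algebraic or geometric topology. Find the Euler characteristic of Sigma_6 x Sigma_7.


chi(Sigma_6) = 2 - 2*6 = -10
chi(Sigma_7) = 2 - 2*7 = -12
chi(product) = (-10) * (-12) = 120

120


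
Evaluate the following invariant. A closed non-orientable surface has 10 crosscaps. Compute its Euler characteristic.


For a non-orientable closed surface with k crosscaps: chi = 2 - k.
Here k = 10.
chi = 2 - 10 = -8

-8


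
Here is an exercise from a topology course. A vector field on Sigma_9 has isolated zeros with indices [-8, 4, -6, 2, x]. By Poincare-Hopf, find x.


Poincare-Hopf: sum of indices = chi(M).
chi(Sigma_9) = 2 - 2*9 = -16.
Sum of known indices = -8.
x = chi - (sum known) = -16 - (-8) = -8

-8


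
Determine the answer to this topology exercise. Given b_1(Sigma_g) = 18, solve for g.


For a closed orientable surface: b_1 = 2g.
18 = 2g
g = 18 / 2 = 9

9


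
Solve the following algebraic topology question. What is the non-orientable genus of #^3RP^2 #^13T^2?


Since a >= 1, the sum is non-orientable; each T^2 can be replaced by RP^2 # RP^2 (since T^2#RP^2 = 3RP^2).
Total crosscaps k = 3 + 2*13 = 29.
Check via chi: chi = 3*1 + 13*0 - (3+13-1)*2 = -27 = 2 - k = -27. Consistent.

29


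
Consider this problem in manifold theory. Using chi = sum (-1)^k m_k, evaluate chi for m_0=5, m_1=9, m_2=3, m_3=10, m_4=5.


Morse theory: chi(M) = sum_k (-1)^k m_k where m_k = #(index-k critical points).
= (5) + (-9) + (3) + (-10) + (5) = -6

-6


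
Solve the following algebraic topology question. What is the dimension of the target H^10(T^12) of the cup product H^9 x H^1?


Cup product: H^p x H^q -> H^{p+q}; here p+q = 9+1 = 10.
rank H^k(T^n) = C(n,k).
C(12,10) = 66

66


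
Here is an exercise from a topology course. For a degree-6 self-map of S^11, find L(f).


On S^11: L(f) = tr(f_0*) + (-1)^11 tr(f_11*) = 1 + (-1)^11 * deg(f).
L(f) = 1 + (-1)^11 * 6 = 1 + -6 = -5

-5


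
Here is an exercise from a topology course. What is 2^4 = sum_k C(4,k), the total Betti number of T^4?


b_k(T^4) = C(4,k), so the sum over k is sum_k C(4,k) = 2^4.
Total = 2^4 = 16

16


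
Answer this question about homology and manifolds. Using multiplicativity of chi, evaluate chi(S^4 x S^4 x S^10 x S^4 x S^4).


chi is multiplicative: chi(X x Y) = chi(X) chi(Y).
Each even-dim sphere has chi = 2. There are 5 factors.
chi = 2^5 = 32

32


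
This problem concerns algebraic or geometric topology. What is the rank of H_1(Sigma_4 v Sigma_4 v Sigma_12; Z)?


For a wedge X v Y: reduced H_k(X v Y) = H_k(X) + H_k(Y).
Each Sigma_g contributes b_1 = 2g.
b_1 = 8 + 8 + 24 = 40

40


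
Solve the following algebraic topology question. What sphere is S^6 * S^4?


Join of spheres: S^m * S^n = S^{m+n+1}.
dim = 6 + 4 + 1 = 11

11


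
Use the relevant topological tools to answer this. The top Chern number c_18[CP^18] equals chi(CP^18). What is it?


For any closed oriented manifold, <e(TM),[M]> = chi(M).
chi(CP^18) = 18+1 = 19

19


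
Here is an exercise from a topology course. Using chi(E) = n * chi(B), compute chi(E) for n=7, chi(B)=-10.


For a finite covering: chi(E) = (number of sheets) * chi(B).
chi(E) = 7 * (-10) = -70

-70


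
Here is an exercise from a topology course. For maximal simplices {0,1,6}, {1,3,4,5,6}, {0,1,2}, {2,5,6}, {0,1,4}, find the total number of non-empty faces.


Each maximal simplex on m vertices has 2^m - 1 nonempty faces.
Take the union (dedupe shared faces).
Total distinct faces = 44

44


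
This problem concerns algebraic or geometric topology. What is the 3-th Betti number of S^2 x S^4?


Each S^d has Poincare polynomial 1 + t^d.
The product S^2 x S^4 has Poincare polynomial prod(1+t^d_i).
Expanding: b_0=1, b_2=1, b_4=1, b_6=1.
b_3 = 0

0


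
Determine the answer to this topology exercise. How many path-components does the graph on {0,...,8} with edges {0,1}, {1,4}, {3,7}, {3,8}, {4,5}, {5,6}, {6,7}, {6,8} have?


Run DFS/union-find over 9 vertices.
V = 9, E = 8.
Number of components = 2

2


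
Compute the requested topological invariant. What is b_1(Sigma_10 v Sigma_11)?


For a wedge: H_1(A v B) = H_1(A) + H_1(B).
b_1(Sigma_10) = 20, b_1(Sigma_11) = 22.
b_1 = 20 + 22 = 42

42


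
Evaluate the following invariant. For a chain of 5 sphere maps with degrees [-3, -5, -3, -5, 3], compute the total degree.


Degree is multiplicative: deg(composition) = product of degrees.
= (-3) * (-5) * (-3) * (-5) * (3) = 675

675


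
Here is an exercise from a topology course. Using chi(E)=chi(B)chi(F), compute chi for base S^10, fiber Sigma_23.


chi(S^10) = 2 (n even), chi(Sigma_23) = 2 - 2*23 = -44.
chi(E) = 2 * (-44) = -88

-88


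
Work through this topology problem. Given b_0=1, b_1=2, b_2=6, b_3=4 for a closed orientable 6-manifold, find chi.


By Poincare duality b_k = b_{6-k}, so full Betti numbers: b_0=1, b_1=2, b_2=6, b_3=4, b_4=6, b_5=2, b_6=1.
chi = sum (-1)^k b_k = 6

6


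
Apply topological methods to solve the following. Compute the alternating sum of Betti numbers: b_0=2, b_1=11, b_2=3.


chi = sum_k (-1)^k b_k.
= (2) + (-11) + (3)
= -6

-6


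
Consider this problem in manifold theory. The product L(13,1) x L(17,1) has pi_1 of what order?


pi_1(X x Y) = pi_1(X) x pi_1(Y).
pi_1(L(13,1)) = Z/13, pi_1(L(17,1)) = Z/17.
|Z/13 x Z/17| = 13 * 17 = 221

221


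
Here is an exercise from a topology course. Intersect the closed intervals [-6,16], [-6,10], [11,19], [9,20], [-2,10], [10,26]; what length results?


Intersection = [max(a_i), min(b_i)] = [11, 10].
Since 11 > 10, the intersection is empty.
Length = 0

0


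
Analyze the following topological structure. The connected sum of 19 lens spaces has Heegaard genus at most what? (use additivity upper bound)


Heegaard genus satisfies g(A#B) <= g(A) + g(B).
Each lens space has g = 1.
Upper bound: 19 * 1 = 19

19


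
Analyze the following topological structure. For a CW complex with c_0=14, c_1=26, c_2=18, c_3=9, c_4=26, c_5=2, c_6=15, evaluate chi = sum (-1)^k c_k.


chi = sum_k (-1)^k c_k.
= (-1)^0*14 + (-1)^1*26 + (-1)^2*18 + (-1)^3*9 + (-1)^4*26 + (-1)^5*2 + (-1)^6*15
= (14) + (-26) + (18) + (-9) + (26) + (-2) + (15)
= 36

36


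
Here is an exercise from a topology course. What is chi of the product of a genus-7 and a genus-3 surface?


chi(Sigma_7) = 2 - 2*7 = -12
chi(Sigma_3) = 2 - 2*3 = -4
chi(product) = (-12) * (-4) = 48

48


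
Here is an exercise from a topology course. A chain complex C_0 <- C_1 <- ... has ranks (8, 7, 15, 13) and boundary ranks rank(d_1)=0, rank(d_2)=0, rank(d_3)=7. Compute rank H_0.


rank H_k = rank(ker d_k) - rank(im d_{k+1}).
rank(ker d_0) = rank(C_0) - rank(d_0) = 8 - 0 = 8.
rank(im d_{0+1}) = 0.
rank H_0 = 8 - 0 = 8

8


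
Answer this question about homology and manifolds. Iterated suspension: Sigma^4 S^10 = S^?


Each suspension raises dimension by 1: Sigma S^n = S^{n+1}.
Sigma^4 S^10 = S^{10+4} = S^14

14


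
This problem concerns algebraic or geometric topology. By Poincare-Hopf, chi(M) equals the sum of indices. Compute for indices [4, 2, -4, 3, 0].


Poincare-Hopf: chi(M) = sum of indices of zeros.
chi = (4) + (2) + (-4) + (3) + (0) = 5

5


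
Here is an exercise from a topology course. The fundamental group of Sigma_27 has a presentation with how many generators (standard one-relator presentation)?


Standard presentation: pi_1(Sigma_g) = <a_1,b_1,...,a_g,b_g | [a_1,b_1]...[a_g,b_g] = 1>.
Number of generators = 2g = 2*27 = 54

54


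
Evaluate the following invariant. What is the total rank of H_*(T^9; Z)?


b_k(T^9) = C(9,k), so the sum over k is sum_k C(9,k) = 2^9.
Total = 2^9 = 512

512


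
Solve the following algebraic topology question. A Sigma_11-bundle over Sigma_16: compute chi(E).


For a fiber bundle F -> E -> B (with CW structure): chi(E) = chi(B) * chi(F).
chi(Sigma_16) = -30, chi(Sigma_11) = -20.
chi(E) = (-30) * (-20) = 600

600


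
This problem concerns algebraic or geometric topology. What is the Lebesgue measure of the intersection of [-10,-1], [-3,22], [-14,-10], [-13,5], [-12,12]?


Intersection = [max(a_i), min(b_i)] = [-3, -10].
Since -3 > -10, the intersection is empty.
Length = 0

0


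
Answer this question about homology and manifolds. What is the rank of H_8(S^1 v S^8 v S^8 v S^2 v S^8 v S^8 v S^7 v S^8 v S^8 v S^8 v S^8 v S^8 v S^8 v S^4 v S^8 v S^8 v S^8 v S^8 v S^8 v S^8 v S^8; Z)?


For a wedge of spheres, H_k (k>0) is free on one generator per sphere of dimension k.
Spheres of dimension 8: count = 17.
b_8 = 17

17


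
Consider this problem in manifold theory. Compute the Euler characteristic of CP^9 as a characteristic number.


For any closed oriented manifold, <e(TM),[M]> = chi(M).
chi(CP^9) = 9+1 = 10

10


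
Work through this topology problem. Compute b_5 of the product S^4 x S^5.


Each S^d has Poincare polynomial 1 + t^d.
The product S^4 x S^5 has Poincare polynomial prod(1+t^d_i).
Expanding: b_0=1, b_4=1, b_5=1, b_9=1.
b_5 = 1

1


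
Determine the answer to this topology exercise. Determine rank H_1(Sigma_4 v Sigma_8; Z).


For a wedge: H_1(A v B) = H_1(A) + H_1(B).
b_1(Sigma_4) = 8, b_1(Sigma_8) = 16.
b_1 = 8 + 16 = 24

24


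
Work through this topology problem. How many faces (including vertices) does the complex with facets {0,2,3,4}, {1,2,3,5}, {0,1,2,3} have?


Each maximal simplex on m vertices has 2^m - 1 nonempty faces.
Take the union (dedupe shared faces).
Total distinct faces = 31

31


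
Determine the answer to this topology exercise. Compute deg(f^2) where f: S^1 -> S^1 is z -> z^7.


deg(f) = 7. Degree is multiplicative: deg(f^2) = (deg f)^2.
deg(f^2) = (7)^2 = 49

49


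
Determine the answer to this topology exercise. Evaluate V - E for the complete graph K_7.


K_7: V = 7, E = C(7,2) = 21.
chi = V - E = 7 - 21 = -14

-14


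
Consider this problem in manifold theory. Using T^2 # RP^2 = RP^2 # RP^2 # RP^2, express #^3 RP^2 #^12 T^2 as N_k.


Since a >= 1, the sum is non-orientable; each T^2 can be replaced by RP^2 # RP^2 (since T^2#RP^2 = 3RP^2).
Total crosscaps k = 3 + 2*12 = 27.
Check via chi: chi = 3*1 + 12*0 - (3+12-1)*2 = -25 = 2 - k = -25. Consistent.

27


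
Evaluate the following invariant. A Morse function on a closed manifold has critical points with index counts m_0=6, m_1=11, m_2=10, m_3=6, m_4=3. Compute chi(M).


Morse theory: chi(M) = sum_k (-1)^k m_k where m_k = #(index-k critical points).
= (6) + (-11) + (10) + (-6) + (3) = 2

2


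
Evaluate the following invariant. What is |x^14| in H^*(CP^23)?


|x| = 2 in H^*(CP^n).
|x^14| = 14 * |x| = 14 * 2 = 28

28


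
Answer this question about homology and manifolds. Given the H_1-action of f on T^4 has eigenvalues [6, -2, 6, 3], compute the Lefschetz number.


For a torus self-map: L(f) = det(I - A) where A acts on H_1.
L(f) = (1-6) * (1--2) * (1-6) * (1-3) = -5 * 3 * -5 * -2 = -150

-150


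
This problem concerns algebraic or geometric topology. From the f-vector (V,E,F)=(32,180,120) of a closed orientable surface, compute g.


chi = V - E + F = 32 - 180 + 120 = -28
For orientable closed surface: chi = 2 - 2g, so g = (2 - chi)/2.
g = (2 - (-28)) / 2 = 30 / 2 = 15

15


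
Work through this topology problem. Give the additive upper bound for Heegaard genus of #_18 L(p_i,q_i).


Heegaard genus satisfies g(A#B) <= g(A) + g(B).
Each lens space has g = 1.
Upper bound: 18 * 1 = 18

18


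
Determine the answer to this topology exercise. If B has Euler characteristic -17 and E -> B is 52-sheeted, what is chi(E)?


For a finite covering: chi(E) = (number of sheets) * chi(B).
chi(E) = 52 * (-17) = -884

-884


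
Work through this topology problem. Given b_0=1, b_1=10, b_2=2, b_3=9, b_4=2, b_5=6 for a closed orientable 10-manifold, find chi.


By Poincare duality b_k = b_{10-k}, so full Betti numbers: b_0=1, b_1=10, b_2=2, b_3=9, b_4=2, b_5=6, b_6=2, b_7=9, b_8=2, b_9=10, b_10=1.
chi = sum (-1)^k b_k = -34

-34


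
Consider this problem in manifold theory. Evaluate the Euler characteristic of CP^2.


CP^2 has one cell in each even dimension 0, 2, ..., 2*2 (2+1 cells total).
All cells are even-dimensional, so chi = number of cells.
chi = 2 + 1 = 3

3


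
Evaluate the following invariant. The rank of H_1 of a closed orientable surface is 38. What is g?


For a closed orientable surface: b_1 = 2g.
38 = 2g
g = 38 / 2 = 19

19


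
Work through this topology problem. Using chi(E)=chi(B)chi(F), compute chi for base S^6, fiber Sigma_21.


chi(S^6) = 2 (n even), chi(Sigma_21) = 2 - 2*21 = -40.
chi(E) = 2 * (-40) = -80

-80


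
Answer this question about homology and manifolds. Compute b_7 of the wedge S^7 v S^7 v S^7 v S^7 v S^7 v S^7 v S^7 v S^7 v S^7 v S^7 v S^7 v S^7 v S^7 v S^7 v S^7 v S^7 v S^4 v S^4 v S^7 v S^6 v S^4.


For a wedge of spheres, H_k (k>0) is free on one generator per sphere of dimension k.
Spheres of dimension 7: count = 17.
b_7 = 17

17


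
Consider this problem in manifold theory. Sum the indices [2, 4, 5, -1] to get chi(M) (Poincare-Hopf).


Poincare-Hopf: chi(M) = sum of indices of zeros.
chi = (2) + (4) + (5) + (-1) = 10

10


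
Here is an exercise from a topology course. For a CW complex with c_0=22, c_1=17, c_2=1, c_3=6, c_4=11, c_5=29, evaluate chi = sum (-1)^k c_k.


chi = sum_k (-1)^k c_k.
= (-1)^0*22 + (-1)^1*17 + (-1)^2*1 + (-1)^3*6 + (-1)^4*11 + (-1)^5*29
= (22) + (-17) + (1) + (-6) + (11) + (-29)
= -18

-18


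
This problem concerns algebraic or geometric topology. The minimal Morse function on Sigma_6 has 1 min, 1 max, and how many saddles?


A perfect Morse function has m_k = b_k.
For Sigma_6: b_0=1, b_1=2g=12, b_2=1.
Saddles m_1 = 2g = 12

12


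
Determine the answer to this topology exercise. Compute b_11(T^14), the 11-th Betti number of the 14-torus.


By the Kunneth formula, b_k(T^n) = C(n,k).
b_11(T^14) = C(14,11).
C(14,11) = 14!/(11!*3!) = 364

364


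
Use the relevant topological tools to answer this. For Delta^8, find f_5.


Delta^8 has 8+1 vertices. A 5-face is a choice of 5+1 vertices.
f_5 = C(8+1, 5+1) = C(9,6) = 84

84


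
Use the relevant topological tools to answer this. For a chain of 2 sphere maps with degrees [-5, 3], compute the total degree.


Degree is multiplicative: deg(composition) = product of degrees.
= (-5) * (3) = -15

-15


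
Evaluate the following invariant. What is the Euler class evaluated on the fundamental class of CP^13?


For any closed oriented manifold, <e(TM),[M]> = chi(M).
chi(CP^13) = 13+1 = 14

14


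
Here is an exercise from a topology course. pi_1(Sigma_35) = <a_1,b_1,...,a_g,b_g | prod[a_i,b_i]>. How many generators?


Standard presentation: pi_1(Sigma_g) = <a_1,b_1,...,a_g,b_g | [a_1,b_1]...[a_g,b_g] = 1>.
Number of generators = 2g = 2*35 = 70

70


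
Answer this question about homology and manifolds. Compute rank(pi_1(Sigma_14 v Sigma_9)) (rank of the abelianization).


For a wedge: H_1(A v B) = H_1(A) + H_1(B).
b_1(Sigma_14) = 28, b_1(Sigma_9) = 18.
b_1 = 28 + 18 = 46

46


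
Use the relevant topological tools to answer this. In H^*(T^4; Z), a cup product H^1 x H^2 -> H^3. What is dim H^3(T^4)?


Cup product: H^p x H^q -> H^{p+q}; here p+q = 1+2 = 3.
rank H^k(T^n) = C(n,k).
C(4,3) = 4

4


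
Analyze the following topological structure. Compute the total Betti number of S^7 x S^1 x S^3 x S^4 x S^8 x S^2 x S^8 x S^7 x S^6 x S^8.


Total Betti number is multiplicative under products.
Each S^d (d>=1) has total Betti number 2.
There are 10 sphere factors.
Total = 2^10 = 1024

1024


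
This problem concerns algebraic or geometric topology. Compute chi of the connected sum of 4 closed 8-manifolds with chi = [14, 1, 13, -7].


For n-manifolds: chi(A#B) = chi(A) + chi(B) - chi(S^8).
chi(S^8) = 1 + (-1)^8 = 2.
chi(#) = (sum chi_i) - (4-1)*chi(S^8) = 21 - 3*2 = 15

15


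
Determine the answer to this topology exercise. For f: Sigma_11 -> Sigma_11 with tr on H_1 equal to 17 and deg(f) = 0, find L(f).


L(f) = tr(f_0*) - tr(f_1*) + tr(f_2*).
= 1 - (17) + (0)
= -16

-16


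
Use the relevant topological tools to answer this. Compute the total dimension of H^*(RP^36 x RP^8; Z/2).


dim H^*(RP^n; Z/2) = n+1 (one Z/2 in each degree 0..n).
Total Betti number is multiplicative.
Total = (36+1) * (8+1) = 37 * 9 = 333

333


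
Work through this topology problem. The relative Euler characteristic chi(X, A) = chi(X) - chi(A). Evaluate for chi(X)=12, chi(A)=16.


Relative Euler characteristic: chi(X, A) = chi(X) - chi(A).
= 12 - (16) = -4

-4


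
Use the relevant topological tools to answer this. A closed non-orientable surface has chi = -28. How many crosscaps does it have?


chi = 2 - k for closed non-orientable surfaces with k crosscaps.
-28 = 2 - k
k = 2 - (-28) = 30

30


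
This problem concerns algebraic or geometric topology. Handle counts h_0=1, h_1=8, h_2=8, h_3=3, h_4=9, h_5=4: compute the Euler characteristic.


Handles of index k contribute (-1)^k to chi (same as CW cells).
chi = (1) + (-8) + (8) + (-3) + (9) + (-4) = 3

3


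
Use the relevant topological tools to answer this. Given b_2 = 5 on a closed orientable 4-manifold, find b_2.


Poincare duality for closed orientable n-manifolds: b_k = b_{n-k}.
Here n = 4, so b_2 = b_2 = 5

5


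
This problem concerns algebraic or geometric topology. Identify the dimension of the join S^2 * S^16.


Join of spheres: S^m * S^n = S^{m+n+1}.
dim = 2 + 16 + 1 = 19

19


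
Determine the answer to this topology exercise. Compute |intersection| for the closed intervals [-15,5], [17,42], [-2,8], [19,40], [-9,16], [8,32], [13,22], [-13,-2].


Intersection = [max(a_i), min(b_i)] = [19, -2].
Since 19 > -2, the intersection is empty.
Length = 0

0


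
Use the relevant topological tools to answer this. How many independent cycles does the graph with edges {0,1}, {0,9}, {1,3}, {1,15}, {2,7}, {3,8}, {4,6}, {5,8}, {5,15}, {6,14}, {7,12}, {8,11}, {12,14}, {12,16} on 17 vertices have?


b_1 = E - V + (number of components).
E = 14, V = 17, components = 4.
b_1 = 14 - 17 + 4 = 1

1


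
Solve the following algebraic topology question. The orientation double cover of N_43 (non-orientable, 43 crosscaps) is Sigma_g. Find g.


chi(N_43) = 2 - 43 = -41.
Double cover: chi(Sigma_g) = 2 * chi(N_43) = 2*(-41) = -82.
2 - 2g = -82, so g = (2 - (-82))/2 = 84/2 = 42

42


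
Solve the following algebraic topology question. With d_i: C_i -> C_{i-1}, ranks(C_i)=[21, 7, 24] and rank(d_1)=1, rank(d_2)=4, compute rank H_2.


rank H_k = rank(ker d_k) - rank(im d_{k+1}).
rank(ker d_2) = rank(C_2) - rank(d_2) = 24 - 4 = 20.
rank(im d_{2+1}) = 0.
rank H_2 = 20 - 0 = 20

20


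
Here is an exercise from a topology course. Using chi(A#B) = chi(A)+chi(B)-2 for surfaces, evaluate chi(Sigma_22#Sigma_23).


chi(Sigma_22) = 2 - 2*22 = -42
chi(Sigma_23) = 2 - 2*23 = -44
For surfaces: chi(A#B) = chi(A) + chi(B) - 2.
chi = -42 + -44 - 2 = -88

-88
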